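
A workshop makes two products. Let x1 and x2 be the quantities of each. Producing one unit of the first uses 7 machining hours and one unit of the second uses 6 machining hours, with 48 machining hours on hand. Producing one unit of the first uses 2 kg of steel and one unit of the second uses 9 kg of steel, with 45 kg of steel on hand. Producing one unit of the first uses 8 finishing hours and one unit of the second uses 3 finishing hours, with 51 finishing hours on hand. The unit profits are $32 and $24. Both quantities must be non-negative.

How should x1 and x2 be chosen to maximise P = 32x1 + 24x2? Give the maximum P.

x1 = 6, x2 = 1, maximum P = 216

Extreme points and P = 32x1 + 24x2:
  (0, 0) → P = 0
  (0, 5) → P = 120
  (51/8, 0) → P = 204
  (54/17, 73/17) → P = 3480/17
  (6, 1) → P = 216

The optimum lies where 7x1 + 6x2 = 48 and 8x1 + 3x2 = 51.
Solving simultaneously gives x1 = 6, x2 = 1.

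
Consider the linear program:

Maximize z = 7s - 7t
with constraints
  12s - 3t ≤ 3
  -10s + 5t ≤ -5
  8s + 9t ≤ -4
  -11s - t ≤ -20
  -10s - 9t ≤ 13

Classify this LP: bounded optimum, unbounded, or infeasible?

infeasible

The boundaries 12s - 3t = 3 and -10s + 5t = -5 meet at (0, -1), but that point violates -11s - t ≤ -20. Every candidate vertex is excluded by some other constraint, so the feasible region is empty.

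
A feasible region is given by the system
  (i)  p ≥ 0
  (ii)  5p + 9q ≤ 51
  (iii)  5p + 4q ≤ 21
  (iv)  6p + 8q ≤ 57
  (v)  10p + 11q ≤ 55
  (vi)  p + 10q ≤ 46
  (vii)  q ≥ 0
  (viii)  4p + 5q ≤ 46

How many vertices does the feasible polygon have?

5

Pairwise boundary intersections that survive every other constraint:
  (0, 23/5)
  (0, 0)
  (11/15, 13/3)
  (21/5, 0)
  (44/89, 405/89)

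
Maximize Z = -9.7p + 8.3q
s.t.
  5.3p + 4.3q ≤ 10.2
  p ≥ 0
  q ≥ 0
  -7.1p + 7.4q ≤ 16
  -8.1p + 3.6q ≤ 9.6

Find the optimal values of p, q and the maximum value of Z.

p = 0, q = 80/37, maximum Z = 664/37

Extreme points and Z = -9.7p + 8.3q:
  (102/53, 0) → Z = -4947/265
  (668/6975, 15722/6975) → Z = 124013/6975
  (0, 0) → Z = 0
  (0, 80/37) → Z = 664/37

The binding constraints are p = 0 and -7.1p + 7.4q = 16.
Solving simultaneously gives p = 0, q = 80/37.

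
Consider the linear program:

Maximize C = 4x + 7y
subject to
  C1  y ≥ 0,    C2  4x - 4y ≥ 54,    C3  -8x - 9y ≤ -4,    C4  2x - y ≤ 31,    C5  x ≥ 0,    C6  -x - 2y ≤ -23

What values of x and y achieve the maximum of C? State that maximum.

Vertices and C = 4x + 7y:
  (35/2, 4) → C = 98
  (50/3, 19/6) → C = 533/6
  (17, 3) → C = 89

The optimum lies where 4x - 4y = 54 and 2x - y = 31.
Solving simultaneously gives x = 35/2, y = 4.

x = 35/2, y = 4, maximum C = 98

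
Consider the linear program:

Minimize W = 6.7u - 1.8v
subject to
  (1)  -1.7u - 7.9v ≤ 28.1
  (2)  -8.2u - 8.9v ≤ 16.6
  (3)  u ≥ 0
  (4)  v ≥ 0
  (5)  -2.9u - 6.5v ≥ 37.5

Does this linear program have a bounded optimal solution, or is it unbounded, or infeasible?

infeasible

The boundaries u = 0 and v = 0 meet at (0, 0), but that point violates -2.9u - 6.5v ≥ 37.5. Every candidate vertex is excluded by some other constraint, so the feasible region is empty.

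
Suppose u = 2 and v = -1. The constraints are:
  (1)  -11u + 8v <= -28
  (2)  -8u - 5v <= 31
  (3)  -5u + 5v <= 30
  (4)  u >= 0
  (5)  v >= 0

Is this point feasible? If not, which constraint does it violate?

Constraint (5): v = -1, which is not ≥ 0. All other constraints are satisfied.

not feasible — violates (5)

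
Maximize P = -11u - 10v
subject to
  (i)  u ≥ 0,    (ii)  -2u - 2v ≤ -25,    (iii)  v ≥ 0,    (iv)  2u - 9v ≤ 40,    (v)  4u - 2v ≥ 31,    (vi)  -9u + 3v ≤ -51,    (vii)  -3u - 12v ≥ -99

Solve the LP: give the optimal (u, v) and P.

u = 28/3, v = 19/6, maximum P = -403/3

Vertices and P = -11u - 10v:
  (25/2, 0) → P = -275/2
  (28/3, 19/6) → P = -403/3
  (20, 0) → P = -220
  (457/17, 26/17) → P = -311
  (95/9, 101/18) → P = -1550/9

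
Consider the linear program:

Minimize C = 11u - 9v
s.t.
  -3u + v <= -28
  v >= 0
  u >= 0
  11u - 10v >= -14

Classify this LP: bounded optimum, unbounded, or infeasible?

bounded optimum

Extreme points and C = 11u - 9v:
  (28/3, 0) → C = 308/3
  (294/19, 350/19) → C = 84/19
The feasible region has finitely many vertices and no improving ray; the minimum is 84/19 at (294/19, 350/19).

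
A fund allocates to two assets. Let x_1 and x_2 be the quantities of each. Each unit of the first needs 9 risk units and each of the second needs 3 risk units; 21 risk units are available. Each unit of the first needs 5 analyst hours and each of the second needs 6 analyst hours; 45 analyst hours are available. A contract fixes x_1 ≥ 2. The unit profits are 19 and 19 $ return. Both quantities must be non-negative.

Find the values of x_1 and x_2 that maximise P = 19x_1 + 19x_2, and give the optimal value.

x_1 = 2, x_2 = 1, maximum P = 57

The binding constraints are 9x_1 + 3x_2 = 21 and x_1 = 2.
Solving simultaneously gives x_1 = 2, x_2 = 1.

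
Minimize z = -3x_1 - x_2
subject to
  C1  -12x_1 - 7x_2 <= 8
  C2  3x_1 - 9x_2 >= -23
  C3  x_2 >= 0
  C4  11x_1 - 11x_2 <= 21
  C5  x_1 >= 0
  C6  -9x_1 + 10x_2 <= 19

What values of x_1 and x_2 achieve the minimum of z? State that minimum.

Feasible corners and z = -3x_1 - x_2:
  (221/33, 158/33) → z = -821/33
  (59/51, 50/17) → z = -109/17
  (21/11, 0) → z = -63/11
  (0, 0) → z = 0
  (0, 19/10) → z = -19/10

x_1 = 221/33, x_2 = 158/33, minimum z = -821/33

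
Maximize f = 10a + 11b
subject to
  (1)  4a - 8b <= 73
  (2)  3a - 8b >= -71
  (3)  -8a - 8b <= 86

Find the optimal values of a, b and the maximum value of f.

Corner points and f = 10a + 11b:
  (144, 503/8) → f = 17053/8
  (-13/12, -29/3) → f = -703/6
  (-157/11, 155/44) → f = -4575/44

a = 144, b = 503/8, maximum f = 17053/8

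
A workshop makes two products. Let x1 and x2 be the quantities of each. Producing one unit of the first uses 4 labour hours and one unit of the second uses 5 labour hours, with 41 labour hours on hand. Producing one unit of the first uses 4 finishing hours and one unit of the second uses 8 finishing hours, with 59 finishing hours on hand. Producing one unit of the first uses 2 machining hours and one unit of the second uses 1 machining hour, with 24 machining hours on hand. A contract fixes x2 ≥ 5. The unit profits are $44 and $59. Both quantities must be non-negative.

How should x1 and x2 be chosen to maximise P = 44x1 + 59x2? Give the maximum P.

Extreme points and P = 44x1 + 59x2:
  (0, 59/8) → P = 3481/8
  (0, 5) → P = 295
  (11/4, 6) → P = 475
  (4, 5) → P = 471

The binding constraints are 4x1 + 5x2 = 41 and 4x1 + 8x2 = 59.
Solving simultaneously gives x1 = 11/4, x2 = 6.

x1 = 11/4, x2 = 6, maximum P = 475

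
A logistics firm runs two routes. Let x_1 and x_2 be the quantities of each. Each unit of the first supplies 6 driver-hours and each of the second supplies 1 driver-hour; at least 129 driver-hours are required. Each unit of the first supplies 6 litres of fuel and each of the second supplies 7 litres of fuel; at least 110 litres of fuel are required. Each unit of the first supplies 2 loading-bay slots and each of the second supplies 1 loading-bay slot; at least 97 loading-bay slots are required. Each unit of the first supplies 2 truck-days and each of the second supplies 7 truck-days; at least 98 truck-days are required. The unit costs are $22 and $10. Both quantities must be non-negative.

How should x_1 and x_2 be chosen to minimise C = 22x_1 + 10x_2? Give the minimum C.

x_1 = 8, x_2 = 81, minimum C = 986

Feasible corners and C = 22x_1 + 10x_2:
  (0, 129) → C = 1290
  (49, 0) → C = 1078
  (8, 81) → C = 986
  (581/12, 1/6) → C = 6401/6
The feasible region is unbounded (it extends along (0, 1), (1, 0)), but C strictly increases along every unbounded feasible direction, so there is no improving ray and the minimum is attained at a vertex.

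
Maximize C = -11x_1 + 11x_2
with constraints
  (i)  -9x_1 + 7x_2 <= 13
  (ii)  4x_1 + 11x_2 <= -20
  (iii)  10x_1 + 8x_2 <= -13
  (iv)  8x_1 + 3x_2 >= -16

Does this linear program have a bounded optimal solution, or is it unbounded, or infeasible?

Extreme points and C = -11x_1 + 11x_2:
  (17/78, -74/39) → C = -605/26
  (-29/19, -24/19) → C = 55/19
The feasible region has finitely many vertices and no improving ray; the maximum is 55/19 at (-29/19, -24/19).

bounded optimum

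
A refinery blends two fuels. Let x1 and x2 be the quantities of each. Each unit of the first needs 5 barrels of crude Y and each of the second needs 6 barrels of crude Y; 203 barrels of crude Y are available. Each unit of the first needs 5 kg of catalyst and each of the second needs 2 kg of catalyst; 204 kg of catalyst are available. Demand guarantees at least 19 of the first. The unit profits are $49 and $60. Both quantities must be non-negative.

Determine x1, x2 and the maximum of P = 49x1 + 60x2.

x1 = 19, x2 = 18, maximum P = 2011

Vertices and P = 49x1 + 60x2:
  (203/5, 0) → P = 9947/5
  (19, 0) → P = 931
  (19, 18) → P = 2011

The optimum lies where 5x1 + 6x2 = 203 and x1 = 19.
Solving simultaneously gives x1 = 19, x2 = 18.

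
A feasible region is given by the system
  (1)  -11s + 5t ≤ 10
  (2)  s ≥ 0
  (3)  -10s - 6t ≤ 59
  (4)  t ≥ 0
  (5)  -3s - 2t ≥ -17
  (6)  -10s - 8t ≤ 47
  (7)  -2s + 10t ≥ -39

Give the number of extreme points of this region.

Intersecting each pair of boundary lines and keeping only the points that satisfy every inequality leaves:
  (0, 2)
  (65/37, 217/37)
  (0, 0)
  (17/3, 0)

4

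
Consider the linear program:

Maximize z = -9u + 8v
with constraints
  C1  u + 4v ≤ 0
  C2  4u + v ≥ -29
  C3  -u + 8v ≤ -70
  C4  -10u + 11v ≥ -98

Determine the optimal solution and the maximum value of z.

Vertices and z = -9u + 8v:
  (-54/11, -103/11) → z = -338/11
  (-221/54, -341/27) → z = -3467/54
  (14/69, -602/69) → z = -4942/69

At the optimal vertex, 4u + v = -29 and -u + 8v = -70.
Solving simultaneously gives u = -54/11, v = -103/11.

u = -54/11, v = -103/11, maximum z = -338/11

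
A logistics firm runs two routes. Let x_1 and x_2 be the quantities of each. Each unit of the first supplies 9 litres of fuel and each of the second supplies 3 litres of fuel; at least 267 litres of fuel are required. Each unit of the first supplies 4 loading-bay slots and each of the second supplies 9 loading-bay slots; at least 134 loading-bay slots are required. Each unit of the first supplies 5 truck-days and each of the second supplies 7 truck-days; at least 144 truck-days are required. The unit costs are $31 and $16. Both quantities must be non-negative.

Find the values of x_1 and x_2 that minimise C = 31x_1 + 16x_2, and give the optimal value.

x_1 = 29, x_2 = 2, minimum C = 931

Feasible corners and C = 31x_1 + 16x_2:
  (0, 89) → C = 1424
  (67/2, 0) → C = 2077/2
  (29, 2) → C = 931
The feasible region is unbounded (it extends along (0, 1), (1, 0)), but C strictly increases along every unbounded feasible direction, so there is no improving ray and the minimum is attained at a vertex.

The binding constraints are 9x_1 + 3x_2 = 267 and 4x_1 + 9x_2 = 134.
Solving simultaneously gives x_1 = 29, x_2 = 2.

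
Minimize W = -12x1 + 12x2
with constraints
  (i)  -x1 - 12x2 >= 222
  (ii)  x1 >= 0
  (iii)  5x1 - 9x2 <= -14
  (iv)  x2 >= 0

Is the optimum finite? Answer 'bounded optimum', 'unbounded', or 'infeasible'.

The boundaries -x1 - 12x2 = 222 and x2 = 0 meet at (-222, 0), but that point violates x1 ≥ 0. Every candidate vertex is excluded by some other constraint, so the feasible region is empty.

infeasible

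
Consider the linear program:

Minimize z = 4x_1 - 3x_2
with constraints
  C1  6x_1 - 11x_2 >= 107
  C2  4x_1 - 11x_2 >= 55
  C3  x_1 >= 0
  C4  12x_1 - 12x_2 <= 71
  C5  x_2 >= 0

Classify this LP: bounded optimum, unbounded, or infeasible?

infeasible

The boundaries 6x_1 - 11x_2 = 107 and 4x_1 - 11x_2 = 55 meet at (26, 49/11), but that point violates 12x_1 - 12x_2 ≤ 71. Every candidate vertex is excluded by some other constraint, so the feasible region is empty.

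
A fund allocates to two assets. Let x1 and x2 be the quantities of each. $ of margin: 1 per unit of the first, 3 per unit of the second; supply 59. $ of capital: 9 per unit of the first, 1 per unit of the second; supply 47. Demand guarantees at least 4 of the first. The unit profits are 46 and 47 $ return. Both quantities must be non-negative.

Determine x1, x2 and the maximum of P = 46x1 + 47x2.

x1 = 4, x2 = 11, maximum P = 701

Vertices and P = 46x1 + 47x2:
  (47/9, 0) → P = 2162/9
  (4, 0) → P = 184
  (4, 11) → P = 701

The optimum lies where 9x1 + x2 = 47 and x1 = 4.
Solving simultaneously gives x1 = 4, x2 = 11.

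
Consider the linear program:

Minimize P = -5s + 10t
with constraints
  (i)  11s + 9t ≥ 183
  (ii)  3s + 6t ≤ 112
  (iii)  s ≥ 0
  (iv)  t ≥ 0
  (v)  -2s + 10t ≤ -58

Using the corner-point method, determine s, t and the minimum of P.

Corner points and P = -5s + 10t:
  (112/3, 0) → P = -560/3
  (734/21, 25/21) → P = -1140/7
  (29, 0) → P = -145

The binding constraints are 3s + 6t = 112 and t = 0.
Solving simultaneously gives s = 112/3, t = 0.

s = 112/3, t = 0, minimum P = -560/3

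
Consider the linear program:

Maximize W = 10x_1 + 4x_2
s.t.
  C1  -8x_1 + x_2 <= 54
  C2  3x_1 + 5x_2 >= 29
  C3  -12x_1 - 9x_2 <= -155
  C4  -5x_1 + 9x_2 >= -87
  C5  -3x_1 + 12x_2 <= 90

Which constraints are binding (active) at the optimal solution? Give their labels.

C4 and C5

Corner points and W = 10x_1 + 4x_2:
  (242/17, -269/153) → W = 20704/153
  (350/57, 515/57) → W = 5560/57
  (618/11, 237/11) → W = 648

The maximum is at (618/11, 237/11). Substituting into each constraint, equality holds for C4 and C5; the remaining constraints have slack.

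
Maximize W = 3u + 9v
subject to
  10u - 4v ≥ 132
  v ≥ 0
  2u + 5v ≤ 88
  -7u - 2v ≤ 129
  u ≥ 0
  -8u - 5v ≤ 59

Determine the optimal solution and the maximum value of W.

u = 506/29, v = 308/29, maximum W = 4290/29

Vertices and W = 3u + 9v:
  (66/5, 0) → W = 198/5
  (506/29, 308/29) → W = 4290/29
  (44, 0) → W = 132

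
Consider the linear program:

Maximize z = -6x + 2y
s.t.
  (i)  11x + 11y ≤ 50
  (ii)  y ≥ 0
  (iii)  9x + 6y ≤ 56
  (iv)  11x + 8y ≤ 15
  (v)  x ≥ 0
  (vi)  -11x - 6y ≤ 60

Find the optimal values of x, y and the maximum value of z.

Extreme points and z = -6x + 2y:
  (15/11, 0) → z = -90/11
  (0, 0) → z = 0
  (0, 15/8) → z = 15/4

The binding constraints are 11x + 8y = 15 and x = 0.
Solving simultaneously gives x = 0, y = 15/8.

x = 0, y = 15/8, maximum z = 15/4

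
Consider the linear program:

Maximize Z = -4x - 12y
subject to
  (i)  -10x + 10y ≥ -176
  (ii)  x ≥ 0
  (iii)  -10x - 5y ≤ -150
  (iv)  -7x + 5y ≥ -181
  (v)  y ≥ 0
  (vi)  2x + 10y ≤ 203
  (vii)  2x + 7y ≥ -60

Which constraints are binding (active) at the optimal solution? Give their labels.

Extreme points and Z = -4x - 12y:
  (88/5, 0) → Z = -352/5
  (379/12, 839/60) → Z = -4412/15
  (15, 0) → Z = -60
  (97/18, 173/9) → Z = -2270/9

The maximum is at (15, 0). Substituting into each constraint, equality holds for (iii) and (v); the remaining constraints have slack.

(iii) and (v)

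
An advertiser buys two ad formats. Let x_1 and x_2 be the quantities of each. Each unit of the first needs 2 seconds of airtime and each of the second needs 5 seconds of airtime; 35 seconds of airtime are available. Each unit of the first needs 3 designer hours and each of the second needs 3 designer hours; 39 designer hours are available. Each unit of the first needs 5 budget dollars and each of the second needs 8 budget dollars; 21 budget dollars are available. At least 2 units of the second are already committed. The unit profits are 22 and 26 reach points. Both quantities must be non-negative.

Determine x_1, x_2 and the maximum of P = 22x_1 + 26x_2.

Feasible corners and P = 22x_1 + 26x_2:
  (0, 21/8) → P = 273/4
  (0, 2) → P = 52
  (1, 2) → P = 74

At the optimal vertex, 5x_1 + 8x_2 = 21 and x_2 = 2.
Solving simultaneously gives x_1 = 1, x_2 = 2.

x_1 = 1, x_2 = 2, maximum P = 74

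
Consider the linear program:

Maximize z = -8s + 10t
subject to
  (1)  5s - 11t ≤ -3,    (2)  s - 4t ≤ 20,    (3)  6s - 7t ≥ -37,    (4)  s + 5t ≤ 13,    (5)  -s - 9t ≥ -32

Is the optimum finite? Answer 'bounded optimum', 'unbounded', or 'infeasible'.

Vertices and z = -8s + 10t:
  (-386/31, -167/31) → z = 1418/31
  (32/9, 17/9) → z = -86/9
  (-94/37, 115/37) → z = 1902/37
The feasible region has finitely many vertices and no improving ray; the maximum is 1902/37 at (-94/37, 115/37).

bounded optimum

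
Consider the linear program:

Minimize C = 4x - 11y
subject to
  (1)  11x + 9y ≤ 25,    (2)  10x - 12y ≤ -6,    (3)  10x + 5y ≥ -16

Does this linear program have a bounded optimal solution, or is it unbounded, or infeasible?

bounded optimum

Corner points and C = 4x - 11y:
  (41/37, 158/111) → C = -1246/111
  (-269/35, 426/35) → C = -5762/35
  (-111/85, -10/17) → C = 106/85
The feasible region has finitely many vertices and no improving ray; the minimum is -5762/35 at (-269/35, 426/35).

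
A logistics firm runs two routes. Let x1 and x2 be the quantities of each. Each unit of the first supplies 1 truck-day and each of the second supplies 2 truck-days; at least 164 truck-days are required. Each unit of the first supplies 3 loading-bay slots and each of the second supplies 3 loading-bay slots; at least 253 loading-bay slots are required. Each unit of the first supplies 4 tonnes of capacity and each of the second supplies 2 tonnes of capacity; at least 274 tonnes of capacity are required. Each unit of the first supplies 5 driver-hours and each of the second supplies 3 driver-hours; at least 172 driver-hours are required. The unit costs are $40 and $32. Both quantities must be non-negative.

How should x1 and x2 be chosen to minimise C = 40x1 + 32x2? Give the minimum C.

Corner points and C = 40x1 + 32x2:
  (0, 137) → C = 4384
  (164, 0) → C = 6560
  (110/3, 191/3) → C = 3504
The feasible region is unbounded (it extends along (0, 1), (1, 0)), but C strictly increases along every unbounded feasible direction, so there is no improving ray and the minimum is attained at a vertex.

The binding constraints are x1 + 2x2 = 164 and 4x1 + 2x2 = 274.
Solving simultaneously gives x1 = 110/3, x2 = 191/3.

x1 = 110/3, x2 = 191/3, minimum C = 3504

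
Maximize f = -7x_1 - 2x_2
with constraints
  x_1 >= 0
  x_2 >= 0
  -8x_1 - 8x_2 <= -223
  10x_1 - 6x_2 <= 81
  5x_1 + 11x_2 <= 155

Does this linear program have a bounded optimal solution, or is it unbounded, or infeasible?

The boundaries x_1 = 0 and x_2 = 0 meet at (0, 0), but that point violates -8x_1 - 8x_2 ≤ -223. Every candidate vertex is excluded by some other constraint, so the feasible region is empty.

infeasible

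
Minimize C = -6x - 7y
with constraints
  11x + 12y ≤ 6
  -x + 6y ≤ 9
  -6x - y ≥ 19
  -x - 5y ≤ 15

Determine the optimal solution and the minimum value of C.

x = -123/37, y = 35/37, minimum C = 493/37

Vertices and C = -6x - 7y:
  (-123/37, 35/37) → C = 493/37
  (-135/11, -6/11) → C = 852/11
  (-80/29, -71/29) → C = 977/29

The optimum lies where -x + 6y = 9 and -6x - y = 19.
Solving simultaneously gives x = -123/37, y = 35/37.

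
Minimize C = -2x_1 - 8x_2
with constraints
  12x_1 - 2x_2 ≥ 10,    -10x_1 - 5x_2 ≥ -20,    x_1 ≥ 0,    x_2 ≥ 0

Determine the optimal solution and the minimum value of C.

x_1 = 9/8, x_2 = 7/4, minimum C = -65/4

Feasible corners and C = -2x_1 - 8x_2:
  (9/8, 7/4) → C = -65/4
  (5/6, 0) → C = -5/3
  (2, 0) → C = -4

The optimum lies where 12x_1 - 2x_2 = 10 and -10x_1 - 5x_2 = -20.
Solving simultaneously gives x_1 = 9/8, x_2 = 7/4.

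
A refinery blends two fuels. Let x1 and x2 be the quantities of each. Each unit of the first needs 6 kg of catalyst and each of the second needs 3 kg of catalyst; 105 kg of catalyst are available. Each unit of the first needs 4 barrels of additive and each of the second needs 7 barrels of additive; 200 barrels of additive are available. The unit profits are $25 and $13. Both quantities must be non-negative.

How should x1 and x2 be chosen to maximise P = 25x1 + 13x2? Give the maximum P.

Corner points and P = 25x1 + 13x2:
  (0, 0) → P = 0
  (0, 200/7) → P = 2600/7
  (35/2, 0) → P = 875/2
  (9/2, 26) → P = 901/2

x1 = 9/2, x2 = 26, maximum P = 901/2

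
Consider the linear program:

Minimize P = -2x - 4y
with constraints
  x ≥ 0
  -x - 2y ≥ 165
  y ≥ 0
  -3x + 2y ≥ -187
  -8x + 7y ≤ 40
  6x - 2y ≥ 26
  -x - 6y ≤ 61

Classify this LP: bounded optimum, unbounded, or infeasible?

infeasible

The boundaries y = 0 and -3x + 2y = -187 meet at (187/3, 0), but that point violates -x - 2y ≥ 165. Every candidate vertex is excluded by some other constraint, so the feasible region is empty.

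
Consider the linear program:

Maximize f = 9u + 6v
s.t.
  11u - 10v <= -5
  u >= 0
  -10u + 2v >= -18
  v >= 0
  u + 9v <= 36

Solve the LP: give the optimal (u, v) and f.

Feasible corners and f = 9u + 6v:
  (0, 1/2) → f = 3
  (95/39, 124/39) → f = 41
  (0, 4) → f = 24
  (117/46, 171/46) → f = 2079/46

u = 117/46, v = 171/46, maximum f = 2079/46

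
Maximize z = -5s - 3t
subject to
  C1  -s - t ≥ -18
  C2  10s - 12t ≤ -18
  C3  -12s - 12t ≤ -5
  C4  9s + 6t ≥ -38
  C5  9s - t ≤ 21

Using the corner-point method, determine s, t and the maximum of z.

s = -146/3, t = 200/3, maximum z = 130/3

Extreme points and z = -5s - 3t:
  (-146/3, 200/3) → z = 130/3
  (39/10, 141/10) → z = -309/5
  (-13/22, 133/132) → z = -3/44
  (135/49, 186/49) → z = -1233/49
  (-27/2, 167/12) → z = 103/4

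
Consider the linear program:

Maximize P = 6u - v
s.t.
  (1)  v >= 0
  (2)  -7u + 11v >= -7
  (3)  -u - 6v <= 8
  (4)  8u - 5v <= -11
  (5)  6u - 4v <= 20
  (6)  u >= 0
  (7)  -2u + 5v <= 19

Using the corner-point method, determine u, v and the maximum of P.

u = 4/3, v = 13/3, maximum P = 11/3

Vertices and P = 6u - v:
  (0, 11/5) → P = -11/5
  (4/3, 13/3) → P = 11/3
  (0, 19/5) → P = -19/5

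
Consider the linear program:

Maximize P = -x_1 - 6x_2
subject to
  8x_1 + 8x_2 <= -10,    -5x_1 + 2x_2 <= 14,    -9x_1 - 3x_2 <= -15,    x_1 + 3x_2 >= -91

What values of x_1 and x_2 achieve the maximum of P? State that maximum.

At the optimal vertex, 8x_1 + 8x_2 = -10 and x_1 + 3x_2 = -91.
Solving simultaneously gives x_1 = 349/8, x_2 = -359/8.

x_1 = 349/8, x_2 = -359/8, maximum P = 1805/8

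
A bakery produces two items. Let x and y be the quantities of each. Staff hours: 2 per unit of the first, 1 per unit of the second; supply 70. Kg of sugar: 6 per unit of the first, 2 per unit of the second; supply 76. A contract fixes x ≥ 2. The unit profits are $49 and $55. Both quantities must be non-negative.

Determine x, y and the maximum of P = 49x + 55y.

x = 2, y = 32, maximum P = 1858

Extreme points and P = 49x + 55y:
  (38/3, 0) → P = 1862/3
  (2, 0) → P = 98
  (2, 32) → P = 1858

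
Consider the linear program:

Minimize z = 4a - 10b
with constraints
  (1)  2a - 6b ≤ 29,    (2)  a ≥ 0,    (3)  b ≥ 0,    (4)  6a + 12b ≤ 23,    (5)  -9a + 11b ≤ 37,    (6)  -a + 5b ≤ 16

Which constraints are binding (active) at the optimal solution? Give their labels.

Feasible corners and z = 4a - 10b:
  (0, 0) → z = 0
  (0, 23/12) → z = -115/6
  (23/6, 0) → z = 46/3

The minimum is at (0, 23/12). Substituting into each constraint, equality holds for (2) and (4); the remaining constraints have slack.

(2) and (4)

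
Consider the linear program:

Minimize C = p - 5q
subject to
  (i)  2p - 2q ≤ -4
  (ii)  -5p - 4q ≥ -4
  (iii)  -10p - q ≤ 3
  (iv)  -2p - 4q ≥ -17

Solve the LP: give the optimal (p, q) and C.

Feasible corners and C = p - 5q:
  (-4/9, 14/9) → C = -74/9
  (-5/11, 17/11) → C = -90/11
  (-16/35, 11/7) → C = -291/35

At the optimal vertex, -5p - 4q = -4 and -10p - q = 3.
Solving simultaneously gives p = -16/35, q = 11/7.

p = -16/35, q = 11/7, minimum C = -291/35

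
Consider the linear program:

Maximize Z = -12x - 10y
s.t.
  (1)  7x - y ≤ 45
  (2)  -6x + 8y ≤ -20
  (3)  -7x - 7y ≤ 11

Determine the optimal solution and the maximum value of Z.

x = 26/49, y = -103/49, maximum Z = 718/49

Vertices and Z = -12x - 10y:
  (34/5, 13/5) → Z = -538/5
  (38/7, -7) → Z = 34/7
  (26/49, -103/49) → Z = 718/49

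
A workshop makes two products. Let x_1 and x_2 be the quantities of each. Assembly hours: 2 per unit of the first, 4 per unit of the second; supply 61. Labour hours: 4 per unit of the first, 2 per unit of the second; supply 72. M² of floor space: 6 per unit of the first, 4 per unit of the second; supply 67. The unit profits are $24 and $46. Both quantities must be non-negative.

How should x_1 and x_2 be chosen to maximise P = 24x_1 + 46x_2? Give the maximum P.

x_1 = 3/2, x_2 = 29/2, maximum P = 703

Feasible corners and P = 24x_1 + 46x_2:
  (0, 0) → P = 0
  (0, 61/4) → P = 1403/2
  (67/6, 0) → P = 268
  (3/2, 29/2) → P = 703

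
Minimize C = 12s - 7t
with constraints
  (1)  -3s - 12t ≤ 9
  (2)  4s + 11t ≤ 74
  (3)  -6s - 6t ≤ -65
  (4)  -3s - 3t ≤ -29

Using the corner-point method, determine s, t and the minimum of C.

Extreme points and C = 12s - 7t:
  (329/5, -86/5) → C = 910
  (139/9, -83/18) → C = 3917/18
  (271/42, 92/21) → C = 982/21

s = 271/42, t = 92/21, minimum C = 982/21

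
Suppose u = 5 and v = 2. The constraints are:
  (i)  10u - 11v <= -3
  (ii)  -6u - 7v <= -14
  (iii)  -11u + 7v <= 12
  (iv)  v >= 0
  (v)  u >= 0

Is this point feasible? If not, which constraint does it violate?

not feasible — violates (i)

Constraint (i): 10u - 11v = 28, which is not ≤ -3. All other constraints are satisfied.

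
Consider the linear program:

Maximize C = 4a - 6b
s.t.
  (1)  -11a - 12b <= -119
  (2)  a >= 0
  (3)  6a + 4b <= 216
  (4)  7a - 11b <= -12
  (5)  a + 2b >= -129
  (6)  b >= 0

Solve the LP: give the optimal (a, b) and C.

At the optimal vertex, 6a + 4b = 216 and 7a - 11b = -12.
Solving simultaneously gives a = 1164/47, b = 792/47.

a = 1164/47, b = 792/47, maximum C = -96/47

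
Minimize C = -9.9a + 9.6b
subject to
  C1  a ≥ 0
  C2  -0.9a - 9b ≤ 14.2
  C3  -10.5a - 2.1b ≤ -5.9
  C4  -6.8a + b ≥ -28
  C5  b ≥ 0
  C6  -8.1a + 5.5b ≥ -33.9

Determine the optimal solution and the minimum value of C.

a = 70/17, b = 0, minimum C = -693/17

The feasible region is unbounded (it extends along (0, 1), (5, 34)), but C strictly increases along every unbounded feasible direction, so there is no improving ray and the minimum is attained at a vertex.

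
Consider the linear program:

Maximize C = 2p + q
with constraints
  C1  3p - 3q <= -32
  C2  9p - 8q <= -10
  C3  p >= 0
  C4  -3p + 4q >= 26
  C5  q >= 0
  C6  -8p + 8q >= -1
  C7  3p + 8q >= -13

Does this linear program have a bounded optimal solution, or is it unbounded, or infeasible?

From the feasible point (226/3, 86), moving in the direction (0, 1) keeps every constraint satisfied while C increases without bound.

unbounded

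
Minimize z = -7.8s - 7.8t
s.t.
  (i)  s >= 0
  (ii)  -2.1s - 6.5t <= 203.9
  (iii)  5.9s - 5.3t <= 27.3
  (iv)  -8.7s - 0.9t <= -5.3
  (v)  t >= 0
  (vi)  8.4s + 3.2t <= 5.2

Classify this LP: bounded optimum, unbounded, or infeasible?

Feasible corners and z = -7.8s - 7.8t:
  (53/87, 0) → z = -689/145
  (307/507, 6/169) → z = -5
  (13/21, 0) → z = -169/35
The feasible region has finitely many vertices and no improving ray; the minimum is -5 at (307/507, 6/169).

bounded optimum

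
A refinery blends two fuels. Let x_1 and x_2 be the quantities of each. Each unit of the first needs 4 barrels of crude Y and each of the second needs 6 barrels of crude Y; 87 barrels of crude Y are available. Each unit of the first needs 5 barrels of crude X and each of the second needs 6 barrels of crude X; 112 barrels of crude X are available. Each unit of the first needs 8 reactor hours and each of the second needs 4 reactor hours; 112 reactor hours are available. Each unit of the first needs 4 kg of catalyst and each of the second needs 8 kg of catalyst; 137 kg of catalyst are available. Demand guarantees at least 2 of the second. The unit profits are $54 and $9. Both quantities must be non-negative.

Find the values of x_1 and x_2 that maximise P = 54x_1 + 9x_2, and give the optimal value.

Vertices and P = 54x_1 + 9x_2:
  (0, 29/2) → P = 261/2
  (0, 2) → P = 18
  (81/8, 31/4) → P = 1233/2
  (13, 2) → P = 720

x_1 = 13, x_2 = 2, maximum P = 720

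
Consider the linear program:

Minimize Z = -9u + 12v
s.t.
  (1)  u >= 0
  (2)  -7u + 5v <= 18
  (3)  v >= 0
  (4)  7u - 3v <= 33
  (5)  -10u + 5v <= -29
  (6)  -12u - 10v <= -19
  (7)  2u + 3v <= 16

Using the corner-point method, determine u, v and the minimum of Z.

Vertices and Z = -9u + 12v:
  (33/7, 0) → Z = -297/7
  (29/10, 0) → Z = -261/10
  (49/9, 46/27) → Z = -257/9
  (167/40, 51/20) → Z = -279/40

At the optimal vertex, v = 0 and 7u - 3v = 33.
Solving simultaneously gives u = 33/7, v = 0.

u = 33/7, v = 0, minimum Z = -297/7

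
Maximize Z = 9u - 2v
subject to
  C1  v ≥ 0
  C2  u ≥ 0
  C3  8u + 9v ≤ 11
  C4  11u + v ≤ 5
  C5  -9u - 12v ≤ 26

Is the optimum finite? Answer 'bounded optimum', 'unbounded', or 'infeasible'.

bounded optimum

Vertices and Z = 9u - 2v:
  (0, 0) → Z = 0
  (5/11, 0) → Z = 45/11
  (0, 11/9) → Z = -22/9
  (34/91, 81/91) → Z = 144/91
The feasible region has finitely many vertices and no improving ray; the maximum is 45/11 at (5/11, 0).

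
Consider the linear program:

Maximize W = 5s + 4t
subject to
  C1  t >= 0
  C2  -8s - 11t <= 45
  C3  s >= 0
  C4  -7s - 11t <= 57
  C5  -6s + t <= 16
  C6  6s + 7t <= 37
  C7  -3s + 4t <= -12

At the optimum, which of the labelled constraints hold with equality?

Extreme points and W = 5s + 4t:
  (37/6, 0) → W = 185/6
  (4, 0) → W = 20
  (232/45, 13/15) → W = 1316/45

The maximum is at (37/6, 0). Substituting into each constraint, equality holds for C1 and C6; the remaining constraints have slack.

C1 and C6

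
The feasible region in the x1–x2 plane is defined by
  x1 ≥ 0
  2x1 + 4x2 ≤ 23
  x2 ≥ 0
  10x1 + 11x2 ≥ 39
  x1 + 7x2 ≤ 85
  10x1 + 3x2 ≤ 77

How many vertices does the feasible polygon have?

5

Intersecting each pair of boundary lines and keeping only the points that satisfy every inequality leaves:
  (0, 23/4)
  (0, 39/11)
  (239/34, 38/17)
  (39/10, 0)
  (77/10, 0)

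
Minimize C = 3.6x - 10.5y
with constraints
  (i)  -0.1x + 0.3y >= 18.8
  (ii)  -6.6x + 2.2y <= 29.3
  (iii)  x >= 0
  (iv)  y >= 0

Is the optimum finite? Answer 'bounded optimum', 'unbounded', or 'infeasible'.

unbounded

From the feasible point (3257/176, 12115/176), moving in the direction (2.2, 6.6) keeps every constraint satisfied while C decreases without bound.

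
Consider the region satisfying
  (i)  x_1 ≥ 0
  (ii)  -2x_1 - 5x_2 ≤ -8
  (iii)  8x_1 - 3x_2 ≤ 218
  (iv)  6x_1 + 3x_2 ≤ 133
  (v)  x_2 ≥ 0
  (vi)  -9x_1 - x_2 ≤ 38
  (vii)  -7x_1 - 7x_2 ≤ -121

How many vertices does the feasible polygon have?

Intersecting each pair of boundary lines and keeping only the points that satisfy every inequality leaves:
  (0, 133/3)
  (0, 121/7)
  (133/6, 0)
  (121/7, 0)

4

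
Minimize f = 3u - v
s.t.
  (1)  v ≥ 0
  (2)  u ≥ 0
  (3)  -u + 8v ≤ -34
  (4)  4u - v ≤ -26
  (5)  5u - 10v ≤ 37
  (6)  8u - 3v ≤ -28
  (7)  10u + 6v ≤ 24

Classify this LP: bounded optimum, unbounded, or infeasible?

The boundaries 8u - 3v = -28 and 10u + 6v = 24 meet at (-16/13, 236/39), but that point violates u ≥ 0. Every candidate vertex is excluded by some other constraint, so the feasible region is empty.

infeasible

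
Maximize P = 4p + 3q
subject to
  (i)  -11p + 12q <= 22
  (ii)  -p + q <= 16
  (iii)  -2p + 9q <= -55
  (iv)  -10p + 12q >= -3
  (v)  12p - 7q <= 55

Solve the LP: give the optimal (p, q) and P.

p = -211/22, q = -272/33, maximum P = -694/11

Feasible corners and P = 4p + 3q:
  (-286/25, -649/75) → P = -1793/25
  (-25, -253/12) → P = -653/4
  (-211/22, -272/33) → P = -694/11

The optimum lies where -2p + 9q = -55 and -10p + 12q = -3.
Solving simultaneously gives p = -211/22, q = -272/33.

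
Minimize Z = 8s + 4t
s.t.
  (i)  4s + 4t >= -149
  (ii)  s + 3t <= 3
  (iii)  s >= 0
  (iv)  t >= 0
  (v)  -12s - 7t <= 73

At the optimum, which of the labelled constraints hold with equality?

Corner points and Z = 8s + 4t:
  (0, 1) → Z = 4
  (3, 0) → Z = 24
  (0, 0) → Z = 0

The minimum is at (0, 0). Substituting into each constraint, equality holds for (iii) and (iv); the remaining constraints have slack.

(iii) and (iv)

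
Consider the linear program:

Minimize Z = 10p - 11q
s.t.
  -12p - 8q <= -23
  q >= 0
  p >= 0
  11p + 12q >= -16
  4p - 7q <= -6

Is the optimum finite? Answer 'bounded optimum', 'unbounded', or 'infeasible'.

From the feasible point (0, 23/8), moving in the direction (0, 1) keeps every constraint satisfied while Z decreases without bound.

unbounded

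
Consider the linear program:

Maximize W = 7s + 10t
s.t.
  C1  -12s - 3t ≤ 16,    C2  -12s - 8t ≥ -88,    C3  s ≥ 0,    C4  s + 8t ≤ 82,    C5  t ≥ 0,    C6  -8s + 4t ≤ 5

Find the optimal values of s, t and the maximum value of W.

Feasible corners and W = 7s + 10t:
  (22/3, 0) → W = 154/3
  (39/14, 191/28) → W = 614/7
  (0, 0) → W = 0
  (0, 5/4) → W = 25/2

The optimum lies where -12s - 8t = -88 and -8s + 4t = 5.
Solving simultaneously gives s = 39/14, t = 191/28.

s = 39/14, t = 191/28, maximum W = 614/7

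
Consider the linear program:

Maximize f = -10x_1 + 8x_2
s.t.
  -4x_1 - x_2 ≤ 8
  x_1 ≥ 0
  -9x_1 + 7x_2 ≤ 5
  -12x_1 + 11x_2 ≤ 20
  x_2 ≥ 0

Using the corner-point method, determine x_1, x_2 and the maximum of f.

x_1 = 17/3, x_2 = 8, maximum f = 22/3

Vertices and f = -10x_1 + 8x_2:
  (0, 5/7) → f = 40/7
  (0, 0) → f = 0
  (17/3, 8) → f = 22/3
The feasible region is unbounded (it extends along (11, 12), (1, 0)), but f strictly decreases along every unbounded feasible direction, so there is no improving ray and the maximum is attained at a vertex.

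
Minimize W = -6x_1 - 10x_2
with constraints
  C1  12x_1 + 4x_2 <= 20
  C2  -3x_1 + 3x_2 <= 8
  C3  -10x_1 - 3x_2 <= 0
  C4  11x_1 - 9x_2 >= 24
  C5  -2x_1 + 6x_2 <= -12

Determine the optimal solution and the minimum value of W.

Extreme points and W = -6x_1 - 10x_2:
  (21/10, -13/10) → W = 2/5
  (24/41, -80/41) → W = 16
  (3/4, -7/4) → W = 13
The feasible region is unbounded (it extends along (3, -10), (1, -3)), but W strictly increases along every unbounded feasible direction, so there is no improving ray and the minimum is attained at a vertex.

The optimum lies where 12x_1 + 4x_2 = 20 and -2x_1 + 6x_2 = -12.
Solving simultaneously gives x_1 = 21/10, x_2 = -13/10.

x_1 = 21/10, x_2 = -13/10, minimum W = 2/5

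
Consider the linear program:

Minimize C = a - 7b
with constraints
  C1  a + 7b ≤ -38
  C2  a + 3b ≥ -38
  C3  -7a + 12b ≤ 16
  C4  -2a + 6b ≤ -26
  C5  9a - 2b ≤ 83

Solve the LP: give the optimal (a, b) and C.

Extreme points and C = a - 7b:
  (-23/10, -51/10) → C = 167/5
  (101/13, -85/13) → C = 696/13
  (-25/2, -17/2) → C = 47
  (173/29, -425/29) → C = 3148/29

At the optimal vertex, a + 7b = -38 and -2a + 6b = -26.
Solving simultaneously gives a = -23/10, b = -51/10.

a = -23/10, b = -51/10, minimum C = 167/5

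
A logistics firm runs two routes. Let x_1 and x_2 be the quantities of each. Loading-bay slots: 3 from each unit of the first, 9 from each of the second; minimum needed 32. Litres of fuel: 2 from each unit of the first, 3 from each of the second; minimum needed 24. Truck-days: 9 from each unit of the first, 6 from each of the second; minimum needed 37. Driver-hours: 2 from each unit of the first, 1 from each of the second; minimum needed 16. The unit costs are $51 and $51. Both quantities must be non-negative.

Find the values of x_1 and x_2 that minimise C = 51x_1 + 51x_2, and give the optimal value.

x_1 = 6, x_2 = 4, minimum C = 510

The feasible region is unbounded (it extends along (0, 1), (1, 0)), but C strictly increases along every unbounded feasible direction, so there is no improving ray and the minimum is attained at a vertex.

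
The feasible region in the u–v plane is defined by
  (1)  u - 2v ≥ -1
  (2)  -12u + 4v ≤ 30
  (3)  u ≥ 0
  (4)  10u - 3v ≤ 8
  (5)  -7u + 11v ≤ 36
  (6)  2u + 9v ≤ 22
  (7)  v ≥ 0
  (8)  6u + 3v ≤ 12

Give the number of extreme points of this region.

Pairwise boundary intersections that survive every other constraint:
  (0, 1/2)
  (19/17, 18/17)
  (0, 0)
  (4/5, 0)

4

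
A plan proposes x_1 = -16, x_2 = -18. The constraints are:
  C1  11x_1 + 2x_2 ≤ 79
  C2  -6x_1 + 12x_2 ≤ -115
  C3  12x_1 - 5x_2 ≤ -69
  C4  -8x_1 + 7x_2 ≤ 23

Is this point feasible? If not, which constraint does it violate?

C1: -212 ≤ 79 ✓
C2: -120 ≤ -115 ✓
C3: -102 ≤ -69 ✓
C4: 2 ≤ 23 ✓

feasible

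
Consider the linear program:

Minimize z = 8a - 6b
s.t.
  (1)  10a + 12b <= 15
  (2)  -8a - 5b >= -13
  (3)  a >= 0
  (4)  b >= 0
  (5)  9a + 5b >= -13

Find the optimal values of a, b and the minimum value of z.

The optimum lies where 10a + 12b = 15 and a = 0.
Solving simultaneously gives a = 0, b = 5/4.

a = 0, b = 5/4, minimum z = -15/2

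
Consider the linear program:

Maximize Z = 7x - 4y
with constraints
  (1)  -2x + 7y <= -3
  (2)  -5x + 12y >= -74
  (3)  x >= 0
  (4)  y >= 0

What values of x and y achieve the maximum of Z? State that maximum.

x = 482/11, y = 133/11, maximum Z = 2842/11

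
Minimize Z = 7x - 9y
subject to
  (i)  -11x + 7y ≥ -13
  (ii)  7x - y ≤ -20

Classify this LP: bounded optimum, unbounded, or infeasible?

From the feasible point (-153/38, -311/38), moving in the direction (1, 7) keeps every constraint satisfied while Z decreases without bound.

unbounded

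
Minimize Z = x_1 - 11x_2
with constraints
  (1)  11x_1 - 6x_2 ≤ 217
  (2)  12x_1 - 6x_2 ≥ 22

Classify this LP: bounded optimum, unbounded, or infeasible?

From the feasible point (-195, -1181/3), moving in the direction (6, 12) keeps every constraint satisfied while Z decreases without bound.

unbounded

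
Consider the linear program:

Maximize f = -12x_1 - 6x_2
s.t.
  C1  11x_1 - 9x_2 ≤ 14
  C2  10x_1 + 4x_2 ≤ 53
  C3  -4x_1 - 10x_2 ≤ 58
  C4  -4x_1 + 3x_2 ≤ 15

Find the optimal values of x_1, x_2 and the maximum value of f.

x_1 = -81/13, x_2 = -43/13, maximum f = 1230/13

The optimum lies where -4x_1 - 10x_2 = 58 and -4x_1 + 3x_2 = 15.
Solving simultaneously gives x_1 = -81/13, x_2 = -43/13.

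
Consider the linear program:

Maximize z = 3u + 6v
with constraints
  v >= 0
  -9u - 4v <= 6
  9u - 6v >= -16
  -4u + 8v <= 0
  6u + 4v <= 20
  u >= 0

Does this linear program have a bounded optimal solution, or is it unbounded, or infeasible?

bounded optimum

Vertices and z = 3u + 6v:
  (0, 0) → z = 0
  (10/3, 0) → z = 10
  (5/2, 5/4) → z = 15
The feasible region has finitely many vertices and no improving ray; the maximum is 15 at (5/2, 5/4).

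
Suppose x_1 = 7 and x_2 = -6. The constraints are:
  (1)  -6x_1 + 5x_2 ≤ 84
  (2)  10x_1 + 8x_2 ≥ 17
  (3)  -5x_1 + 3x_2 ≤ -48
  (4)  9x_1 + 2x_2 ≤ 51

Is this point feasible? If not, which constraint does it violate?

(1): -72 ≤ 84 ✓
(2): 22 ≥ 17 ✓
(3): -53 ≤ -48 ✓
(4): 51 ≤ 51 ✓

feasible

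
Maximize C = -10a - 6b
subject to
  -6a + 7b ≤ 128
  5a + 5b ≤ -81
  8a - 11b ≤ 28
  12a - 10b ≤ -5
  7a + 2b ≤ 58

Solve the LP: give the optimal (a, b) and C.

a = -802/5, b = -596/5, maximum C = 11596/5

Vertices and C = -10a - 6b:
  (-1207/65, 154/65) → C = 11146/65
  (-802/5, -596/5) → C = 11596/5
  (-751/95, -788/95) → C = 12238/95

The optimum lies where -6a + 7b = 128 and 8a - 11b = 28.
Solving simultaneously gives a = -802/5, b = -596/5.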